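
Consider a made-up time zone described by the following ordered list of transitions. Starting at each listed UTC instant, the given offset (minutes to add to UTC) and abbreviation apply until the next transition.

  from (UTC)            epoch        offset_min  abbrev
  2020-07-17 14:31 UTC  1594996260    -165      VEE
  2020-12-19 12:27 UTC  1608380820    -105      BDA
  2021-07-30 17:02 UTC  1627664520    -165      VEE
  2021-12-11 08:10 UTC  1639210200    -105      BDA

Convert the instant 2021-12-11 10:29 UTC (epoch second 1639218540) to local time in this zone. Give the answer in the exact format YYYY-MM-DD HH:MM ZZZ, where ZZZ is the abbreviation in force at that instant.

2021-12-11 08:44 BDA

Query: 2021-12-11 10:29 UTC
Rule 4/4 (BDA, -01:45): 2021-12-11 08:10 UTC ≤ query < +∞
10·60 + 29 - 105 = 524 min
524 = 0·1440 + 524; 524 = 8·60 + 44 → 08:44, same day
→ 2021-12-11 08:44 BDA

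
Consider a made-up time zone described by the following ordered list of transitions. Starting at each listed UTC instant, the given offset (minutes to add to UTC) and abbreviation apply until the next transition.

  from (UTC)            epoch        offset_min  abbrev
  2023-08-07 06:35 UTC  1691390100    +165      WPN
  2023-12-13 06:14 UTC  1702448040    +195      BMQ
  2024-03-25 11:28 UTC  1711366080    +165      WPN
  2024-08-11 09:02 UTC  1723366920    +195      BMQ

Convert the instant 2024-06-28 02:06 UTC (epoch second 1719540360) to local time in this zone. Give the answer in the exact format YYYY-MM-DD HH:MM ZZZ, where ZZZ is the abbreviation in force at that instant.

2024-06-28 04:51 WPN

Query: 2024-06-28 02:06 UTC
Rule 3/4 (WPN, +02:45): 2024-03-25 11:28 UTC ≤ query < 2024-08-11 09:02 UTC
2·60 + 6 + 165 = 291 min
291 = 0·1440 + 291; 291 = 4·60 + 51 → 04:51, same day
→ 2024-06-28 04:51 WPN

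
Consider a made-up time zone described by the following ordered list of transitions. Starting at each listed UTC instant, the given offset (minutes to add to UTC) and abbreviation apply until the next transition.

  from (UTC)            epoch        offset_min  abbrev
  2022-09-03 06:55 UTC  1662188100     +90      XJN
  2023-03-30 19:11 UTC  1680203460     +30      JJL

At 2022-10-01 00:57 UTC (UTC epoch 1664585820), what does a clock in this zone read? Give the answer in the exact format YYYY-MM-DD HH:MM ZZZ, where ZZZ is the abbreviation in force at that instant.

2022-10-01 02:27 XJN

Query: 2022-10-01 00:57 UTC
Rule 1/2 (XJN, +01:30): 2022-09-03 06:55 UTC ≤ query < 2023-03-30 19:11 UTC
0·60 + 57 + 90 = 147 min
147 = 0·1440 + 147; 147 = 2·60 + 27 → 02:27, same day
→ 2022-10-01 02:27 XJN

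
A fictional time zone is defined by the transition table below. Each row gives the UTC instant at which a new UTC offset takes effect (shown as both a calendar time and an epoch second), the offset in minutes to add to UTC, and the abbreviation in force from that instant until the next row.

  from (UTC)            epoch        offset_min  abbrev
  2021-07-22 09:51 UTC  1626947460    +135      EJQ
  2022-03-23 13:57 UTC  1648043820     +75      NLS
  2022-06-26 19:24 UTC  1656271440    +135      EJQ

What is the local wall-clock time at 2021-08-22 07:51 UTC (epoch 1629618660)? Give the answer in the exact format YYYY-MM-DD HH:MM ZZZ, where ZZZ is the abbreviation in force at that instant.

2021-08-22 10:06 EJQ

Query: 2021-08-22 07:51 UTC
Rule 1/3 (EJQ, +02:15): 2021-07-22 09:51 UTC ≤ query < 2022-03-23 13:57 UTC
7·60 + 51 + 135 = 606 min
606 = 0·1440 + 606; 606 = 10·60 + 6 → 10:06, same day
→ 2021-08-22 10:06 EJQ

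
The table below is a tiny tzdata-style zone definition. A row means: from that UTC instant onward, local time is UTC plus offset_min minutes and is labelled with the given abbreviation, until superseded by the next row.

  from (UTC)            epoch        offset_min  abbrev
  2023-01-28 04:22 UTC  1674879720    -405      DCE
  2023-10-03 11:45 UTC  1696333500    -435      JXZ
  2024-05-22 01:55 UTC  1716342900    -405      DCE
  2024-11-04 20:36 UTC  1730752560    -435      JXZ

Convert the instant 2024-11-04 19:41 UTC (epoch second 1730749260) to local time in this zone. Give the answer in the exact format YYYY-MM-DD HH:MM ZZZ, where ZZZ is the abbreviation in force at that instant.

2024-11-04 12:56 DCE

Query: 2024-11-04 19:41 UTC
Rule 3/4 (DCE, -06:45): 2024-05-22 01:55 UTC ≤ query < 2024-11-04 20:36 UTC
19·60 + 41 - 405 = 776 min
776 = 0·1440 + 776; 776 = 12·60 + 56 → 12:56, same day
→ 2024-11-04 12:56 DCE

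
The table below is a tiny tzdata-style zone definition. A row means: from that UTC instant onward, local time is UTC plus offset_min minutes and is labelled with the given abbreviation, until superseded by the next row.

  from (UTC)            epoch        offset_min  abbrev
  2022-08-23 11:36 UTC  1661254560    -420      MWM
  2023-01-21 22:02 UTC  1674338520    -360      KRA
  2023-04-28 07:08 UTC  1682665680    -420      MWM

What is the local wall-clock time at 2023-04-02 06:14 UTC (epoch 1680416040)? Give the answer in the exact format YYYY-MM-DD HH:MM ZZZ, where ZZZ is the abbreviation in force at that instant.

Query: 2023-04-02 06:14 UTC
Rule 2/3 (KRA, -06:00): 2023-01-21 22:02 UTC ≤ query < 2023-04-28 07:08 UTC
6·60 + 14 - 360 = 14 min
14 = 0·1440 + 14; 14 = 0·60 + 14 → 00:14, same day
→ 2023-04-02 00:14 KRA

2023-04-02 00:14 KRA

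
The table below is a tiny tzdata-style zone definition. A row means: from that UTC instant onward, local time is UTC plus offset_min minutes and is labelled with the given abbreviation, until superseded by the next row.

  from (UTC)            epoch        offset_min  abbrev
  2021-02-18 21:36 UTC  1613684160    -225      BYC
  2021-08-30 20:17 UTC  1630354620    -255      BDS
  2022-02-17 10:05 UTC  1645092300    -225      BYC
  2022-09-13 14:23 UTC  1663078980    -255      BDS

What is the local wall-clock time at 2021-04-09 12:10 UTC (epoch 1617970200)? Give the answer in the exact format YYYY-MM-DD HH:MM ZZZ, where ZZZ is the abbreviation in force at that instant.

Query: 2021-04-09 12:10 UTC
Rule 1/4 (BYC, -03:45): 2021-02-18 21:36 UTC ≤ query < 2021-08-30 20:17 UTC
12·60 + 10 - 225 = 505 min
505 = 0·1440 + 505; 505 = 8·60 + 25 → 08:25, same day
→ 2021-04-09 08:25 BYC

2021-04-09 08:25 BYC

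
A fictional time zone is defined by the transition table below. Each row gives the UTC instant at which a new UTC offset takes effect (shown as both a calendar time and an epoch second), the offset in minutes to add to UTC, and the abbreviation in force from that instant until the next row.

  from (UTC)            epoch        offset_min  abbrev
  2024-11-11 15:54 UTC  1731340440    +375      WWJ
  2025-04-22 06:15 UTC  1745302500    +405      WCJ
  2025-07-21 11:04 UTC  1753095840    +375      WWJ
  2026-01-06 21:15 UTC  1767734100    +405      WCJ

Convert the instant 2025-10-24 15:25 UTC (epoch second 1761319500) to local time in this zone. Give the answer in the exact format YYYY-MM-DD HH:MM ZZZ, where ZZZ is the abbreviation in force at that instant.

Query: 2025-10-24 15:25 UTC
Rule 3/4 (WWJ, +06:15): 2025-07-21 11:04 UTC ≤ query < 2026-01-06 21:15 UTC
15·60 + 25 + 375 = 1300 min
1300 = 0·1440 + 1300; 1300 = 21·60 + 40 → 21:40, same day
→ 2025-10-24 21:40 WWJ

2025-10-24 21:40 WWJ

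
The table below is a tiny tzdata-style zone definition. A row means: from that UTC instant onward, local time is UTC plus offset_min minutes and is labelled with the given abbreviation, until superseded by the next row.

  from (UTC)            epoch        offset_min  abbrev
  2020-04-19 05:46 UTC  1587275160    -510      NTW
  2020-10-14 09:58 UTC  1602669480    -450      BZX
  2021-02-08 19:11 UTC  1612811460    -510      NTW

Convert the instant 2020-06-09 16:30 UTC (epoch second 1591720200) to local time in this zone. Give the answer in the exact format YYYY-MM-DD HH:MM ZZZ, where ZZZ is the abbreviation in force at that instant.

Query: 2020-06-09 16:30 UTC
Rule 1/3 (NTW, -08:30): 2020-04-19 05:46 UTC ≤ query < 2020-10-14 09:58 UTC
16·60 + 30 - 510 = 480 min
480 = 0·1440 + 480; 480 = 8·60 + 0 → 08:00, same day
→ 2020-06-09 08:00 NTW

2020-06-09 08:00 NTW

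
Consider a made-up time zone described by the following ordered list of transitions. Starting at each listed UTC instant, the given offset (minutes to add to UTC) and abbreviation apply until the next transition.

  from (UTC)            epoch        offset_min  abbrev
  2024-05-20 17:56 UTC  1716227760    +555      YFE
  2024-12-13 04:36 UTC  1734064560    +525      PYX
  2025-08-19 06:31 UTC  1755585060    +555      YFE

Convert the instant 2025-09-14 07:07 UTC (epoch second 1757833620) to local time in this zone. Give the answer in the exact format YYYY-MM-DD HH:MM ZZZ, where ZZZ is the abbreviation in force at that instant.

2025-09-14 16:22 YFE

Query: 2025-09-14 07:07 UTC
Rule 3/3 (YFE, +09:15): 2025-08-19 06:31 UTC ≤ query < +∞
7·60 + 7 + 555 = 982 min
982 = 0·1440 + 982; 982 = 16·60 + 22 → 16:22, same day
→ 2025-09-14 16:22 YFE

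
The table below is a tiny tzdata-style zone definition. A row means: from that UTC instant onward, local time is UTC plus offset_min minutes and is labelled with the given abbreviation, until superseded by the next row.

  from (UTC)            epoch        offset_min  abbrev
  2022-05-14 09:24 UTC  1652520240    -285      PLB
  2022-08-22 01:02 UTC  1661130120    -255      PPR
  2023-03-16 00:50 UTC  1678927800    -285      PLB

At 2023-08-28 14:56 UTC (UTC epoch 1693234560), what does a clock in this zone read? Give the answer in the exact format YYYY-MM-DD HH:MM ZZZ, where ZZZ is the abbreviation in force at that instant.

2023-08-28 10:11 PLB

Query: 2023-08-28 14:56 UTC
Rule 3/3 (PLB, -04:45): 2023-03-16 00:50 UTC ≤ query < +∞
14·60 + 56 - 285 = 611 min
611 = 0·1440 + 611; 611 = 10·60 + 11 → 10:11, same day
→ 2023-08-28 10:11 PLB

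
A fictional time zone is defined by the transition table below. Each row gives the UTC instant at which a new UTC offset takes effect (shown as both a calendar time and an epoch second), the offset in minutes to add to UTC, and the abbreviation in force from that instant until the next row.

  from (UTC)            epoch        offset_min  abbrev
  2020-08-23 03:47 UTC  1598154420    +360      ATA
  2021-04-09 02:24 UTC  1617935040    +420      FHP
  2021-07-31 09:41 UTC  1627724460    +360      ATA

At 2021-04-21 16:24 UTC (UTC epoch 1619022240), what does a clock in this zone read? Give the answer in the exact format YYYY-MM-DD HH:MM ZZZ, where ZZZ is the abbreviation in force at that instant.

Query: 2021-04-21 16:24 UTC
Rule 2/3 (FHP, +07:00): 2021-04-09 02:24 UTC ≤ query < 2021-07-31 09:41 UTC
16·60 + 24 + 420 = 1404 min
1404 = 0·1440 + 1404; 1404 = 23·60 + 24 → 23:24, same day
→ 2021-04-21 23:24 FHP

2021-04-21 23:24 FHP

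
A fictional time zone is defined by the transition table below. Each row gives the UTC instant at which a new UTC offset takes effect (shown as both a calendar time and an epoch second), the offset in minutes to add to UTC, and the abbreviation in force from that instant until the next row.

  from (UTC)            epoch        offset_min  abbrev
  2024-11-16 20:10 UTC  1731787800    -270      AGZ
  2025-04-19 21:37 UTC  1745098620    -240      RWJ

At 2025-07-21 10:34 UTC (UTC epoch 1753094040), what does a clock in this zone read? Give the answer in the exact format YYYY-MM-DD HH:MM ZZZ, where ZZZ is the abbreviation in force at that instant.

Query: 2025-07-21 10:34 UTC
Rule 2/2 (RWJ, -04:00): 2025-04-19 21:37 UTC ≤ query < +∞
10·60 + 34 - 240 = 394 min
394 = 0·1440 + 394; 394 = 6·60 + 34 → 06:34, same day
→ 2025-07-21 06:34 RWJ

2025-07-21 06:34 RWJ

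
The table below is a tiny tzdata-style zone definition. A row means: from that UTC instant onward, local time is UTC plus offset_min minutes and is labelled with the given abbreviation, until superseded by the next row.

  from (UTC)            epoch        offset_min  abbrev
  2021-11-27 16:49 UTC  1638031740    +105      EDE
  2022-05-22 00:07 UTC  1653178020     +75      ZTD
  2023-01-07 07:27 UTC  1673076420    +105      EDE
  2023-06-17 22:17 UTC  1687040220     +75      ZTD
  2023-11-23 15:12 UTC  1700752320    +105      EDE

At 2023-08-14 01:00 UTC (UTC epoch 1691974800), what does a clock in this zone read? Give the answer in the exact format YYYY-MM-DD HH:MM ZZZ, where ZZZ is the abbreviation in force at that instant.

2023-08-14 02:15 ZTD

Query: 2023-08-14 01:00 UTC
Rule 4/5 (ZTD, +01:15): 2023-06-17 22:17 UTC ≤ query < 2023-11-23 15:12 UTC
1·60 + 0 + 75 = 135 min
135 = 0·1440 + 135; 135 = 2·60 + 15 → 02:15, same day
→ 2023-08-14 02:15 ZTD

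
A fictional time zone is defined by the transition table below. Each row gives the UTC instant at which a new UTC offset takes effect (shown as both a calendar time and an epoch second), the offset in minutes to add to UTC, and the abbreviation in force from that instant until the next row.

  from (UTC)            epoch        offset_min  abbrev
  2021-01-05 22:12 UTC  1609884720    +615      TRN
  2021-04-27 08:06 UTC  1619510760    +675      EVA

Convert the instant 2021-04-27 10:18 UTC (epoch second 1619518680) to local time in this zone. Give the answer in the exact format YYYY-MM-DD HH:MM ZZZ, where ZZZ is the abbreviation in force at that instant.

2021-04-27 21:33 EVA

Query: 2021-04-27 10:18 UTC
Rule 2/2 (EVA, +11:15): 2021-04-27 08:06 UTC ≤ query < +∞
10·60 + 18 + 675 = 1293 min
1293 = 0·1440 + 1293; 1293 = 21·60 + 33 → 21:33, same day
→ 2021-04-27 21:33 EVA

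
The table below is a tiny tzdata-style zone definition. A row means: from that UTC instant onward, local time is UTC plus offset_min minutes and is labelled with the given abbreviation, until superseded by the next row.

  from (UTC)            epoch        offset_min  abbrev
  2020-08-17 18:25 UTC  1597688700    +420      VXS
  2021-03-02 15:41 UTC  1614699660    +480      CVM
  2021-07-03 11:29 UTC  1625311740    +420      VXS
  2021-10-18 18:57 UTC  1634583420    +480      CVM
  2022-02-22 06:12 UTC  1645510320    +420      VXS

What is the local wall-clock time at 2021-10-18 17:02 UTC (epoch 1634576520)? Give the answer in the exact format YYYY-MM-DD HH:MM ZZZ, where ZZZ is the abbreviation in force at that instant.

Query: 2021-10-18 17:02 UTC
Rule 3/5 (VXS, +07:00): 2021-07-03 11:29 UTC ≤ query < 2021-10-18 18:57 UTC
17·60 + 2 + 420 = 1442 min
1442 = 1·1440 + 2; 2 = 0·60 + 2 → 00:02, 2021-10-18 + 1 day = 2021-10-19
→ 2021-10-19 00:02 VXS

2021-10-19 00:02 VXS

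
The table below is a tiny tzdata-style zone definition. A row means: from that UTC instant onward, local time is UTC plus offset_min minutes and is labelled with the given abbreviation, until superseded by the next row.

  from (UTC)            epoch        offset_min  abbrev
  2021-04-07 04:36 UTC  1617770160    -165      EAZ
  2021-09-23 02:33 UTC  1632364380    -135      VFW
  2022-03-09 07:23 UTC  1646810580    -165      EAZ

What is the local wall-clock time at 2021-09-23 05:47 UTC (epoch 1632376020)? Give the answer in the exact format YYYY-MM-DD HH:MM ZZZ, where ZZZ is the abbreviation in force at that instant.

Query: 2021-09-23 05:47 UTC
Rule 2/3 (VFW, -02:15): 2021-09-23 02:33 UTC ≤ query < 2022-03-09 07:23 UTC
5·60 + 47 - 135 = 212 min
212 = 0·1440 + 212; 212 = 3·60 + 32 → 03:32, same day
→ 2021-09-23 03:32 VFW

2021-09-23 03:32 VFW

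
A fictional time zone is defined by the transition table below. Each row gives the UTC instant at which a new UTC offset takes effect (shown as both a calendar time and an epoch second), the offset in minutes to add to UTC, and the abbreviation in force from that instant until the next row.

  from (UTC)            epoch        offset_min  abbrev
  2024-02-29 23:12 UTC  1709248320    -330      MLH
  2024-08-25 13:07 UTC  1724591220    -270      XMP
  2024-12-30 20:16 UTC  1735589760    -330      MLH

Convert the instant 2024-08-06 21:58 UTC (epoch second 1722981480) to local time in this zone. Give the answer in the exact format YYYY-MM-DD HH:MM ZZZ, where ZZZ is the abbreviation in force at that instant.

Query: 2024-08-06 21:58 UTC
Rule 1/3 (MLH, -05:30): 2024-02-29 23:12 UTC ≤ query < 2024-08-25 13:07 UTC
21·60 + 58 - 330 = 988 min
988 = 0·1440 + 988; 988 = 16·60 + 28 → 16:28, same day
→ 2024-08-06 16:28 MLH

2024-08-06 16:28 MLH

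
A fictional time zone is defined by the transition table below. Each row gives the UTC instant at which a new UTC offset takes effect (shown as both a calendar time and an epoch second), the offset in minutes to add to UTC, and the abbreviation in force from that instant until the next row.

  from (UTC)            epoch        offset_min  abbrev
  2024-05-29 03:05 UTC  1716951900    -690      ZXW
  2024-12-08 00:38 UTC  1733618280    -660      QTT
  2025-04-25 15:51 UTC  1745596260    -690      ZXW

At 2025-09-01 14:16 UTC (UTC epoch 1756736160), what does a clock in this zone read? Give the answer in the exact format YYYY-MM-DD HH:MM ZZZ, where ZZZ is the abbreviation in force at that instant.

Query: 2025-09-01 14:16 UTC
Rule 3/3 (ZXW, -11:30): 2025-04-25 15:51 UTC ≤ query < +∞
14·60 + 16 - 690 = 166 min
166 = 0·1440 + 166; 166 = 2·60 + 46 → 02:46, same day
→ 2025-09-01 02:46 ZXW

2025-09-01 02:46 ZXW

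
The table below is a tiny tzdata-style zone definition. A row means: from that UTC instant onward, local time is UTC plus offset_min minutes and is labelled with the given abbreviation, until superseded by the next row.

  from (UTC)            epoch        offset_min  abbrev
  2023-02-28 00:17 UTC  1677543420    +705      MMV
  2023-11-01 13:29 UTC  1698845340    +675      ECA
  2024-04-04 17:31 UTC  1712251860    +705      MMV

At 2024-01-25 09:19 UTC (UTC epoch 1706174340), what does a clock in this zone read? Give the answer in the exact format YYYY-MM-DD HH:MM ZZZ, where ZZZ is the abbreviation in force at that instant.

2024-01-25 20:34 ECA

Query: 2024-01-25 09:19 UTC
Rule 2/3 (ECA, +11:15): 2023-11-01 13:29 UTC ≤ query < 2024-04-04 17:31 UTC
9·60 + 19 + 675 = 1234 min
1234 = 0·1440 + 1234; 1234 = 20·60 + 34 → 20:34, same day
→ 2024-01-25 20:34 ECA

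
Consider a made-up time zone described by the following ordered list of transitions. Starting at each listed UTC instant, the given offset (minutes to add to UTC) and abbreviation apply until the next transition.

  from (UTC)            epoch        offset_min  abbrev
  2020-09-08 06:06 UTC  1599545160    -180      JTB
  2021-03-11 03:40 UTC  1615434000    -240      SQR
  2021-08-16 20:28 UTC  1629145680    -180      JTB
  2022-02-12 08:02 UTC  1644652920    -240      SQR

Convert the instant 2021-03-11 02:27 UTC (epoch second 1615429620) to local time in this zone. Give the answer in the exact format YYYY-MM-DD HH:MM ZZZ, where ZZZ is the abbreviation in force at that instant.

2021-03-10 23:27 JTB

Query: 2021-03-11 02:27 UTC
Rule 1/4 (JTB, -03:00): 2020-09-08 06:06 UTC ≤ query < 2021-03-11 03:40 UTC
2·60 + 27 - 180 = -33 min
-33 = -1·1440 + 1407; 1407 = 23·60 + 27 → 23:27, 2021-03-11 - 1 day = 2021-03-10
→ 2021-03-10 23:27 JTB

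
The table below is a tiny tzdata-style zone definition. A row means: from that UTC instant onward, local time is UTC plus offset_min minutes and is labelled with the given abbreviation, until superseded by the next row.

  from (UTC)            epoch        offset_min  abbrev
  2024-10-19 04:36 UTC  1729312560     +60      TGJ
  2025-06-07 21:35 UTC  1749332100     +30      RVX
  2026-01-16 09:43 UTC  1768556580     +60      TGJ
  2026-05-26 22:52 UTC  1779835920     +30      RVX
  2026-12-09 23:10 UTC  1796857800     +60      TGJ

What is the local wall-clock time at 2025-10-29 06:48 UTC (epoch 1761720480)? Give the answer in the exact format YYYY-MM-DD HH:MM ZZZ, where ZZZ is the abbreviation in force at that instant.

2025-10-29 07:18 RVX

Query: 2025-10-29 06:48 UTC
Rule 2/5 (RVX, +00:30): 2025-06-07 21:35 UTC ≤ query < 2026-01-16 09:43 UTC
6·60 + 48 + 30 = 438 min
438 = 0·1440 + 438; 438 = 7·60 + 18 → 07:18, same day
→ 2025-10-29 07:18 RVX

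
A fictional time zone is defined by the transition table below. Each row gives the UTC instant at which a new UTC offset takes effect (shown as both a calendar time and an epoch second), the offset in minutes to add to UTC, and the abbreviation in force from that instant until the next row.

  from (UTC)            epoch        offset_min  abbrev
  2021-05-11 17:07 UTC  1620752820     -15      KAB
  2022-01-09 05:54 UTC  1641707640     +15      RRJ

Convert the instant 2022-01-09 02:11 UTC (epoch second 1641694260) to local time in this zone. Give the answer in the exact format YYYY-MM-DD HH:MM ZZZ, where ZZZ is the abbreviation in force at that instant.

Query: 2022-01-09 02:11 UTC
Rule 1/2 (KAB, -00:15): 2021-05-11 17:07 UTC ≤ query < 2022-01-09 05:54 UTC
2·60 + 11 - 15 = 116 min
116 = 0·1440 + 116; 116 = 1·60 + 56 → 01:56, same day
→ 2022-01-09 01:56 KAB

2022-01-09 01:56 KAB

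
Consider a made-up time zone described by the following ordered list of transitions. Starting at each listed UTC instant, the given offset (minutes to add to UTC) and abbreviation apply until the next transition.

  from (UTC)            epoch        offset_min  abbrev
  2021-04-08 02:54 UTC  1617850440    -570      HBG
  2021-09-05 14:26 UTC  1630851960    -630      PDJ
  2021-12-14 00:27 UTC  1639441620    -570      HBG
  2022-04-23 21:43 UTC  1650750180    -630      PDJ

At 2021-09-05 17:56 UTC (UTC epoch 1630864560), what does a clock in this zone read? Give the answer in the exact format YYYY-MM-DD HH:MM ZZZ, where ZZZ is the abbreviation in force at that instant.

2021-09-05 07:26 PDJ

Query: 2021-09-05 17:56 UTC
Rule 2/4 (PDJ, -10:30): 2021-09-05 14:26 UTC ≤ query < 2021-12-14 00:27 UTC
17·60 + 56 - 630 = 446 min
446 = 0·1440 + 446; 446 = 7·60 + 26 → 07:26, same day
→ 2021-09-05 07:26 PDJ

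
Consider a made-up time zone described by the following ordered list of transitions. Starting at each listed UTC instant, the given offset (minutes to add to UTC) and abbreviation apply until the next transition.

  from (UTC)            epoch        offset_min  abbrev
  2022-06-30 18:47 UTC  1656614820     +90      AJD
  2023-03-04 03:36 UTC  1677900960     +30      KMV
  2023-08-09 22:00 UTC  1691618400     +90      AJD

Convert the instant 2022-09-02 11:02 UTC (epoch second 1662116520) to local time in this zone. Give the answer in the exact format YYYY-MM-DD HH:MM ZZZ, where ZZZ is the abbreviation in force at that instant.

2022-09-02 12:32 AJD

Query: 2022-09-02 11:02 UTC
Rule 1/3 (AJD, +01:30): 2022-06-30 18:47 UTC ≤ query < 2023-03-04 03:36 UTC
11·60 + 2 + 90 = 752 min
752 = 0·1440 + 752; 752 = 12·60 + 32 → 12:32, same day
→ 2022-09-02 12:32 AJD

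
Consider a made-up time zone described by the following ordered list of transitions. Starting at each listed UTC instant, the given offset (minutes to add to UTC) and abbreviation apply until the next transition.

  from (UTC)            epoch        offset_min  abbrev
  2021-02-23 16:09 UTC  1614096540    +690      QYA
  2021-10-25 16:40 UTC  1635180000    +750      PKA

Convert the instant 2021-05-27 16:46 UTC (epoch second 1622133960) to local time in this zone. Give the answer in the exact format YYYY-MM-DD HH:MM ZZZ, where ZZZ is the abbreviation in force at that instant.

Query: 2021-05-27 16:46 UTC
Rule 1/2 (QYA, +11:30): 2021-02-23 16:09 UTC ≤ query < 2021-10-25 16:40 UTC
16·60 + 46 + 690 = 1696 min
1696 = 1·1440 + 256; 256 = 4·60 + 16 → 04:16, 2021-05-27 + 1 day = 2021-05-28
→ 2021-05-28 04:16 QYA

2021-05-28 04:16 QYA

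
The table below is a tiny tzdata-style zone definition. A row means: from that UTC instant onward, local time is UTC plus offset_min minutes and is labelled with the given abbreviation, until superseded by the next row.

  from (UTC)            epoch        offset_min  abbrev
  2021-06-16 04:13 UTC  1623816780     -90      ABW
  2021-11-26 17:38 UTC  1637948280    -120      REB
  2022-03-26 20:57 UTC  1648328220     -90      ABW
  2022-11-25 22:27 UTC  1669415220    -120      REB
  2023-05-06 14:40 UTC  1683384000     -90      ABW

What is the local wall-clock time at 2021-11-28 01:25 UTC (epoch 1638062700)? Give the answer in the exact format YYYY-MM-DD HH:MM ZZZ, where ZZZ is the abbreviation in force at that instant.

Query: 2021-11-28 01:25 UTC
Rule 2/5 (REB, -02:00): 2021-11-26 17:38 UTC ≤ query < 2022-03-26 20:57 UTC
1·60 + 25 - 120 = -35 min
-35 = -1·1440 + 1405; 1405 = 23·60 + 25 → 23:25, 2021-11-28 - 1 day = 2021-11-27
→ 2021-11-27 23:25 REB

2021-11-27 23:25 REB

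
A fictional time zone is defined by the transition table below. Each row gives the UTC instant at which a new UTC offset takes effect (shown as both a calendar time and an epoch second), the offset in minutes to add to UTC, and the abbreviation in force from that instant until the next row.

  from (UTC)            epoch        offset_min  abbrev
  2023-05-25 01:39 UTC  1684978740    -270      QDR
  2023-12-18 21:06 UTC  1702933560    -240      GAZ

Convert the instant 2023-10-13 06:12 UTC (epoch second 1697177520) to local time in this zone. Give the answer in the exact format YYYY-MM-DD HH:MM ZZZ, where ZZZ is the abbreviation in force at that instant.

2023-10-13 01:42 QDR

Query: 2023-10-13 06:12 UTC
Rule 1/2 (QDR, -04:30): 2023-05-25 01:39 UTC ≤ query < 2023-12-18 21:06 UTC
6·60 + 12 - 270 = 102 min
102 = 0·1440 + 102; 102 = 1·60 + 42 → 01:42, same day
→ 2023-10-13 01:42 QDR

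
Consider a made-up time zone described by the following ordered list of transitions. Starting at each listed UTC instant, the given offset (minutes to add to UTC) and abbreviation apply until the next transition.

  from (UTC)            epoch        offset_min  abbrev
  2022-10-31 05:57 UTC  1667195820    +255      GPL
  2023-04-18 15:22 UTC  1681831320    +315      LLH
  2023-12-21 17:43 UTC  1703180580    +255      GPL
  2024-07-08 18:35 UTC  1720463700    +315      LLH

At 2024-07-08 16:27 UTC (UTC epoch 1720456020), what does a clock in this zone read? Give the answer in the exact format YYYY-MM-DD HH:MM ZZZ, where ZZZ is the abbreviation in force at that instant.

Query: 2024-07-08 16:27 UTC
Rule 3/4 (GPL, +04:15): 2023-12-21 17:43 UTC ≤ query < 2024-07-08 18:35 UTC
16·60 + 27 + 255 = 1242 min
1242 = 0·1440 + 1242; 1242 = 20·60 + 42 → 20:42, same day
→ 2024-07-08 20:42 GPL

2024-07-08 20:42 GPL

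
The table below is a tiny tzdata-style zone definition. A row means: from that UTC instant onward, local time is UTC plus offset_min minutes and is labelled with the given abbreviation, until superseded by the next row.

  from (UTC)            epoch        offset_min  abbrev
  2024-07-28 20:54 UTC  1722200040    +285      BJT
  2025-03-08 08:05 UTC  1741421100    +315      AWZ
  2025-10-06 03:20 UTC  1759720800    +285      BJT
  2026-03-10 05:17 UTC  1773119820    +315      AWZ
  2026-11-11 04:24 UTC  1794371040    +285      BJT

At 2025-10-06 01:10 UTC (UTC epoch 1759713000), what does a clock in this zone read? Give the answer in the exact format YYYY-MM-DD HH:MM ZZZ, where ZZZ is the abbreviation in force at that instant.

2025-10-06 06:25 AWZ

Query: 2025-10-06 01:10 UTC
Rule 2/5 (AWZ, +05:15): 2025-03-08 08:05 UTC ≤ query < 2025-10-06 03:20 UTC
1·60 + 10 + 315 = 385 min
385 = 0·1440 + 385; 385 = 6·60 + 25 → 06:25, same day
→ 2025-10-06 06:25 AWZ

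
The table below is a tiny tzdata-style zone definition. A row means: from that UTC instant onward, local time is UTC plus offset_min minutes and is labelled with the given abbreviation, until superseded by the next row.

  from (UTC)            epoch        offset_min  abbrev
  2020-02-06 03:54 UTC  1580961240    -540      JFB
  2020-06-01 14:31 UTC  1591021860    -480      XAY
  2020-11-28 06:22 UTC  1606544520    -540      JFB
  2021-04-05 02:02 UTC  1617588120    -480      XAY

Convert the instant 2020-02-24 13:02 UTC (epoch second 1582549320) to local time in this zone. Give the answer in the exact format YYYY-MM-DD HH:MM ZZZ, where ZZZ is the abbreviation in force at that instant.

2020-02-24 04:02 JFB

Query: 2020-02-24 13:02 UTC
Rule 1/4 (JFB, -09:00): 2020-02-06 03:54 UTC ≤ query < 2020-06-01 14:31 UTC
13·60 + 2 - 540 = 242 min
242 = 0·1440 + 242; 242 = 4·60 + 2 → 04:02, same day
→ 2020-02-24 04:02 JFB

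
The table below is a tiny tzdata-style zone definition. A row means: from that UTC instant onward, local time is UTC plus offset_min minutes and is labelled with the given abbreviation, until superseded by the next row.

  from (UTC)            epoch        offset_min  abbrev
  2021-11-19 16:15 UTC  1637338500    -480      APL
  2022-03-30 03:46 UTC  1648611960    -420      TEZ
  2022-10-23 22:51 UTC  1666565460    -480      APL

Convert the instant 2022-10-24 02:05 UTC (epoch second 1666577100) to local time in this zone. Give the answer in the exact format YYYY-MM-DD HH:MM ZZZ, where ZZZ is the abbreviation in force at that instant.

Query: 2022-10-24 02:05 UTC
Rule 3/3 (APL, -08:00): 2022-10-23 22:51 UTC ≤ query < +∞
2·60 + 5 - 480 = -355 min
-355 = -1·1440 + 1085; 1085 = 18·60 + 5 → 18:05, 2022-10-24 - 1 day = 2022-10-23
→ 2022-10-23 18:05 APL

2022-10-23 18:05 APL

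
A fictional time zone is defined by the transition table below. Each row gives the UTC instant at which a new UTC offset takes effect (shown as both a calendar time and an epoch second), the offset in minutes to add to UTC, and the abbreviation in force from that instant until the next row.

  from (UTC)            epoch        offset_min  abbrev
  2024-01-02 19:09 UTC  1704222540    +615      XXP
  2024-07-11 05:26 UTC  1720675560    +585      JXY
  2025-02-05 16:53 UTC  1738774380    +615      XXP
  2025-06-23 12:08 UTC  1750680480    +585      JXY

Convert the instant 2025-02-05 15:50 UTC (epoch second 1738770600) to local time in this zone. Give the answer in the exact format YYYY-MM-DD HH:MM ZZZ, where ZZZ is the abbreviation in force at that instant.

2025-02-06 01:35 JXY

Query: 2025-02-05 15:50 UTC
Rule 2/4 (JXY, +09:45): 2024-07-11 05:26 UTC ≤ query < 2025-02-05 16:53 UTC
15·60 + 50 + 585 = 1535 min
1535 = 1·1440 + 95; 95 = 1·60 + 35 → 01:35, 2025-02-05 + 1 day = 2025-02-06
→ 2025-02-06 01:35 JXY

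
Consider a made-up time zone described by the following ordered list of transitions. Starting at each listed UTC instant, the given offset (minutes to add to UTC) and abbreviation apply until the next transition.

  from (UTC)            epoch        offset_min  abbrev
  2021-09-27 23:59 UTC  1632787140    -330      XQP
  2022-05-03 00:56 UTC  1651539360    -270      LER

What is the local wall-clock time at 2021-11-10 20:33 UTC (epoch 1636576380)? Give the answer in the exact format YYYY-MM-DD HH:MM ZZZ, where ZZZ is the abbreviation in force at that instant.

2021-11-10 15:03 XQP

Query: 2021-11-10 20:33 UTC
Rule 1/2 (XQP, -05:30): 2021-09-27 23:59 UTC ≤ query < 2022-05-03 00:56 UTC
20·60 + 33 - 330 = 903 min
903 = 0·1440 + 903; 903 = 15·60 + 3 → 15:03, same day
→ 2021-11-10 15:03 XQP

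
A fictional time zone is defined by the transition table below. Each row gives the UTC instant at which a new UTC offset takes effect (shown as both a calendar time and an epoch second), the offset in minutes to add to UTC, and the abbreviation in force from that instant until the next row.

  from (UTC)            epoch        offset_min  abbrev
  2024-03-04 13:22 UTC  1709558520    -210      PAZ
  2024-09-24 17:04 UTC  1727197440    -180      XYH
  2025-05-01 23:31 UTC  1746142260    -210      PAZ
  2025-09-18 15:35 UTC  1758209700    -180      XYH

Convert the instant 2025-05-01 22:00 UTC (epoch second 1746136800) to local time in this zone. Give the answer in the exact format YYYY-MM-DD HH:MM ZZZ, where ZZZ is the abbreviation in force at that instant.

Query: 2025-05-01 22:00 UTC
Rule 2/4 (XYH, -03:00): 2024-09-24 17:04 UTC ≤ query < 2025-05-01 23:31 UTC
22·60 + 0 - 180 = 1140 min
1140 = 0·1440 + 1140; 1140 = 19·60 + 0 → 19:00, same day
→ 2025-05-01 19:00 XYH

2025-05-01 19:00 XYH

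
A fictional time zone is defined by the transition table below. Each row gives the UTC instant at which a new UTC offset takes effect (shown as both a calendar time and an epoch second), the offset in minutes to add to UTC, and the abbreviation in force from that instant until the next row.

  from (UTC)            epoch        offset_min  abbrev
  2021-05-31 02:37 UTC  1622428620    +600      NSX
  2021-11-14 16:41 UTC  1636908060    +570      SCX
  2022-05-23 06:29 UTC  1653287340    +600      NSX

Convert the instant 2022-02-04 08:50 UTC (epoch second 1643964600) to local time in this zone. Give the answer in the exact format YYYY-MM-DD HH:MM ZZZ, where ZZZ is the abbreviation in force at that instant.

Query: 2022-02-04 08:50 UTC
Rule 2/3 (SCX, +09:30): 2021-11-14 16:41 UTC ≤ query < 2022-05-23 06:29 UTC
8·60 + 50 + 570 = 1100 min
1100 = 0·1440 + 1100; 1100 = 18·60 + 20 → 18:20, same day
→ 2022-02-04 18:20 SCX

2022-02-04 18:20 SCX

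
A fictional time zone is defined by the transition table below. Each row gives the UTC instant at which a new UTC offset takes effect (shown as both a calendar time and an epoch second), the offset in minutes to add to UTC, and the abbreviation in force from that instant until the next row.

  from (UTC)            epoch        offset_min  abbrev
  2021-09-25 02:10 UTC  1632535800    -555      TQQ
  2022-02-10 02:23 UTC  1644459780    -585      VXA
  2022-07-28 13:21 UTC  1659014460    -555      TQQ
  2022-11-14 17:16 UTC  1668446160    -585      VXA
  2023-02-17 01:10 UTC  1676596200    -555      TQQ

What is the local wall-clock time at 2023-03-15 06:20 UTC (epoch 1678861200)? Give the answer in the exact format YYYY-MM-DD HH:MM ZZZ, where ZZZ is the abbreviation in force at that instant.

2023-03-14 21:05 TQQ

Query: 2023-03-15 06:20 UTC
Rule 5/5 (TQQ, -09:15): 2023-02-17 01:10 UTC ≤ query < +∞
6·60 + 20 - 555 = -175 min
-175 = -1·1440 + 1265; 1265 = 21·60 + 5 → 21:05, 2023-03-15 - 1 day = 2023-03-14
→ 2023-03-14 21:05 TQQ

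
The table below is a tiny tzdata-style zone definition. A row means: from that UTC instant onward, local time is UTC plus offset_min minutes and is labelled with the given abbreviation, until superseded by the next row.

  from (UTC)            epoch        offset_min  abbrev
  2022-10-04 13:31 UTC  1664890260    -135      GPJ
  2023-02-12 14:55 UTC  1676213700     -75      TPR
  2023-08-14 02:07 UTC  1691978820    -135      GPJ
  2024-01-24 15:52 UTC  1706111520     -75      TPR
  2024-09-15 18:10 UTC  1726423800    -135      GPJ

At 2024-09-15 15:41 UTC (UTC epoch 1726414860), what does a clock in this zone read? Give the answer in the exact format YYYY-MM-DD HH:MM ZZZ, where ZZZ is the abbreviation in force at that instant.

2024-09-15 14:26 TPR

Query: 2024-09-15 15:41 UTC
Rule 4/5 (TPR, -01:15): 2024-01-24 15:52 UTC ≤ query < 2024-09-15 18:10 UTC
15·60 + 41 - 75 = 866 min
866 = 0·1440 + 866; 866 = 14·60 + 26 → 14:26, same day
→ 2024-09-15 14:26 TPR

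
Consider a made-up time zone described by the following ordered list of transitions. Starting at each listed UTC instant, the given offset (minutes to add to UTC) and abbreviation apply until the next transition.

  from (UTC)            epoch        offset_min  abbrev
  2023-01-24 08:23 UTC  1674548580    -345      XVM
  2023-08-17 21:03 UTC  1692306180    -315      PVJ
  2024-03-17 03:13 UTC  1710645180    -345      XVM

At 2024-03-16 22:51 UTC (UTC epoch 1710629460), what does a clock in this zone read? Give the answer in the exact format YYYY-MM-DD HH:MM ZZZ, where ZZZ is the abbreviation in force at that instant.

2024-03-16 17:36 PVJ

Query: 2024-03-16 22:51 UTC
Rule 2/3 (PVJ, -05:15): 2023-08-17 21:03 UTC ≤ query < 2024-03-17 03:13 UTC
22·60 + 51 - 315 = 1056 min
1056 = 0·1440 + 1056; 1056 = 17·60 + 36 → 17:36, same day
→ 2024-03-16 17:36 PVJ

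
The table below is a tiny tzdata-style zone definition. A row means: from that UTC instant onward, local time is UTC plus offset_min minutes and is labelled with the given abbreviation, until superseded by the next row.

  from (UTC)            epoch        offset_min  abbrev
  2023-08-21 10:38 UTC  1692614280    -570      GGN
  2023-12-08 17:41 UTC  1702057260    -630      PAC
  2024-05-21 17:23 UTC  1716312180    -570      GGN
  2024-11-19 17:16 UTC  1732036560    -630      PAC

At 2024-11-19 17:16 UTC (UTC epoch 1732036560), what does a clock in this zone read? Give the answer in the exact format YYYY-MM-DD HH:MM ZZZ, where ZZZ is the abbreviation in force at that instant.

Query: 2024-11-19 17:16 UTC
Rule 4/4 (PAC, -10:30): 2024-11-19 17:16 UTC ≤ query < +∞
17·60 + 16 - 630 = 406 min
406 = 0·1440 + 406; 406 = 6·60 + 46 → 06:46, same day
→ 2024-11-19 06:46 PAC

2024-11-19 06:46 PAC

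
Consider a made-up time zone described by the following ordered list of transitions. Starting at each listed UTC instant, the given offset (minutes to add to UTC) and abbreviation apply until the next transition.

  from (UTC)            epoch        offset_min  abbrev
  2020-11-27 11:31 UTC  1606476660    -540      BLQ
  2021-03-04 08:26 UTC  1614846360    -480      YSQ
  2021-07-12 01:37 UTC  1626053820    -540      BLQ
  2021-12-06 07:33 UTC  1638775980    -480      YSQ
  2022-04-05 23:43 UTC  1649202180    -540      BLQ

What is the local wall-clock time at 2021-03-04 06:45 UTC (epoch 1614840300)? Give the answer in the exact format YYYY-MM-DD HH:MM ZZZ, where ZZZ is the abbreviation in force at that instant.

Query: 2021-03-04 06:45 UTC
Rule 1/5 (BLQ, -09:00): 2020-11-27 11:31 UTC ≤ query < 2021-03-04 08:26 UTC
6·60 + 45 - 540 = -135 min
-135 = -1·1440 + 1305; 1305 = 21·60 + 45 → 21:45, 2021-03-04 - 1 day = 2021-03-03
→ 2021-03-03 21:45 BLQ

2021-03-03 21:45 BLQ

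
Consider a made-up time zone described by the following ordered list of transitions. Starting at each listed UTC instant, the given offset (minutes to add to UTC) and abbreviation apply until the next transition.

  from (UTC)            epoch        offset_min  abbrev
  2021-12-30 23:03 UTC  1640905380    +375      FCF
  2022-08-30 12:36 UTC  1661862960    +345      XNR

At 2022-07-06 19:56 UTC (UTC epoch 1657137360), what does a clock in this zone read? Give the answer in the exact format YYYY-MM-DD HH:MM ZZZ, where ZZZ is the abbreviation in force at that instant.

2022-07-07 02:11 FCF

Query: 2022-07-06 19:56 UTC
Rule 1/2 (FCF, +06:15): 2021-12-30 23:03 UTC ≤ query < 2022-08-30 12:36 UTC
19·60 + 56 + 375 = 1571 min
1571 = 1·1440 + 131; 131 = 2·60 + 11 → 02:11, 2022-07-06 + 1 day = 2022-07-07
→ 2022-07-07 02:11 FCF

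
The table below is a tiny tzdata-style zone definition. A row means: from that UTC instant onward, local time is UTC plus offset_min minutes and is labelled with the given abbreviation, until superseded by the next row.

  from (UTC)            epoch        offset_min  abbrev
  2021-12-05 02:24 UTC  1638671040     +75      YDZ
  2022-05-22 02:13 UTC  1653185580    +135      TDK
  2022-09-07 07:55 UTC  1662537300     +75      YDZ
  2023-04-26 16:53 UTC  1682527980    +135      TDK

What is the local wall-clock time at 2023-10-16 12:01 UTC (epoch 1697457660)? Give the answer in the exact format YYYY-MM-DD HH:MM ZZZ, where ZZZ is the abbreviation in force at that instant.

2023-10-16 14:16 TDK

Query: 2023-10-16 12:01 UTC
Rule 4/4 (TDK, +02:15): 2023-04-26 16:53 UTC ≤ query < +∞
12·60 + 1 + 135 = 856 min
856 = 0·1440 + 856; 856 = 14·60 + 16 → 14:16, same day
→ 2023-10-16 14:16 TDK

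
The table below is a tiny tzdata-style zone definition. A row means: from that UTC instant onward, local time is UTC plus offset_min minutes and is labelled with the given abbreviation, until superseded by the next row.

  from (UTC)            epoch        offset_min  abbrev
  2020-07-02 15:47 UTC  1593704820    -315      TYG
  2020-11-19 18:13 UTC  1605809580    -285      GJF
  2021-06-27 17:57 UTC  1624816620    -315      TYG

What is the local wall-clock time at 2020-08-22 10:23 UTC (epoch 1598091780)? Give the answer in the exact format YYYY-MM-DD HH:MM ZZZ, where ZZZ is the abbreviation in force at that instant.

Query: 2020-08-22 10:23 UTC
Rule 1/3 (TYG, -05:15): 2020-07-02 15:47 UTC ≤ query < 2020-11-19 18:13 UTC
10·60 + 23 - 315 = 308 min
308 = 0·1440 + 308; 308 = 5·60 + 8 → 05:08, same day
→ 2020-08-22 05:08 TYG

2020-08-22 05:08 TYG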